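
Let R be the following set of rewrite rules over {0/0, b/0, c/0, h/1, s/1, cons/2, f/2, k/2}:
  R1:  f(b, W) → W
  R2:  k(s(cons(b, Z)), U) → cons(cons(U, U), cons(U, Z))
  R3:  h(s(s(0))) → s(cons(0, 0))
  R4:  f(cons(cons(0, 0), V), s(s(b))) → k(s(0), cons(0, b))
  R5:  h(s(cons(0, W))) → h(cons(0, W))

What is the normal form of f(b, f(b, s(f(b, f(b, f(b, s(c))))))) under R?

s(s(c))

1. f(b, f(b, s(f(b, f(b, f(b, s(c)))))))  →  f(b, s(f(b, f(b, f(b, s(c))))))   [R1 at ε]
2. f(b, s(f(b, f(b, f(b, s(c))))))  →  s(f(b, f(b, f(b, s(c)))))   [R1 at ε]
3. s(f(b, f(b, f(b, s(c)))))  →  s(f(b, f(b, s(c))))   [R1 at 1]
4. s(f(b, f(b, s(c))))  →  s(f(b, s(c)))   [R1 at 1]
5. s(f(b, s(c)))  →  s(s(c))   [R1 at 1]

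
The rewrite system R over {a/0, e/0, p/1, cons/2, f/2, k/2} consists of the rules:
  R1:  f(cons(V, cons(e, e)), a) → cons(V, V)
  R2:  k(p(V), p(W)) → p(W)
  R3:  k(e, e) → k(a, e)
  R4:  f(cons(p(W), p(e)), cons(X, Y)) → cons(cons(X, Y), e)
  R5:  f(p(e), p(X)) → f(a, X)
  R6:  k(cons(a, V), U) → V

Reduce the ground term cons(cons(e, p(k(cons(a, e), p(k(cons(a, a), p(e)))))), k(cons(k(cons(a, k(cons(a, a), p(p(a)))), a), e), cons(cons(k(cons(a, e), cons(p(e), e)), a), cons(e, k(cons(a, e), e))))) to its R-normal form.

1. cons(cons(e, p(k(cons(a, e), p(k(cons(a, a), p(e)))))), k(cons(k(cons(a, k(cons(a, a), p(p(a)))), a), e), cons(cons(k(cons(a, e), cons(p(e), e)), a), cons(e, k(cons(a, e), e)))))  →  cons(cons(e, p(e)), k(cons(k(cons(a, k(cons(a, a), p(p(a)))), a), e), cons(cons(k(cons(a, e), cons(p(e), e)), a), cons(e, k(cons(a, e), e)))))   [R6 at 1.2.1]
2. cons(cons(e, p(e)), k(cons(k(cons(a, k(cons(a, a), p(p(a)))), a), e), cons(cons(k(cons(a, e), cons(p(e), e)), a), cons(e, k(cons(a, e), e)))))  →  cons(cons(e, p(e)), k(cons(k(cons(a, a), p(p(a))), e), cons(cons(k(cons(a, e), cons(p(e), e)), a), cons(e, k(cons(a, e), e)))))   [R6 at 2.1.1]
3. cons(cons(e, p(e)), k(cons(k(cons(a, a), p(p(a))), e), cons(cons(k(cons(a, e), cons(p(e), e)), a), cons(e, k(cons(a, e), e)))))  →  cons(cons(e, p(e)), k(cons(a, e), cons(cons(k(cons(a, e), cons(p(e), e)), a), cons(e, k(cons(a, e), e)))))   [R6 at 2.1.1]
4. cons(cons(e, p(e)), k(cons(a, e), cons(cons(k(cons(a, e), cons(p(e), e)), a), cons(e, k(cons(a, e), e)))))  →  cons(cons(e, p(e)), e)   [R6 at 2]

cons(cons(e, p(e)), e)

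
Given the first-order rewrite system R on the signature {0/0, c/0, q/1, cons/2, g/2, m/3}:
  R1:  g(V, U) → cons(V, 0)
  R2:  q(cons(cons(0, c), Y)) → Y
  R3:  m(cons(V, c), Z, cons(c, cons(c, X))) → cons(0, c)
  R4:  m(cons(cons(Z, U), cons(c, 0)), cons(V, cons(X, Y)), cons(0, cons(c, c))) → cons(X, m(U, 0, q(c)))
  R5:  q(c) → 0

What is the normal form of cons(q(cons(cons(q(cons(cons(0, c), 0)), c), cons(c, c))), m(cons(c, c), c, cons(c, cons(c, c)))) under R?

cons(cons(c, c), cons(0, c))

1. cons(q(cons(cons(q(cons(cons(0, c), 0)), c), cons(c, c))), m(cons(c, c), c, cons(c, cons(c, c))))  →  cons(q(cons(cons(0, c), cons(c, c))), m(cons(c, c), c, cons(c, cons(c, c))))   [R2 at 1.1.1.1]
2. cons(q(cons(cons(0, c), cons(c, c))), m(cons(c, c), c, cons(c, cons(c, c))))  →  cons(cons(c, c), m(cons(c, c), c, cons(c, cons(c, c))))   [R2 at 1]
3. cons(cons(c, c), m(cons(c, c), c, cons(c, cons(c, c))))  →  cons(cons(c, c), cons(0, c))   [R3 at 2]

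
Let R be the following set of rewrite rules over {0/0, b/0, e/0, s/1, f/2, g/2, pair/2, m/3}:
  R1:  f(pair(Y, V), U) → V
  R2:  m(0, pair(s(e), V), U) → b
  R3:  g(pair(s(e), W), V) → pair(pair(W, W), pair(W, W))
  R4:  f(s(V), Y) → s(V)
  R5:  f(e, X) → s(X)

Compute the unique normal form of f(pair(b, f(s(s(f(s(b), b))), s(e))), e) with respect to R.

s(s(s(b)))

1. f(pair(b, f(s(s(f(s(b), b))), s(e))), e)  →  f(s(s(f(s(b), b))), s(e))   [R1 at ε]
2. f(s(s(f(s(b), b))), s(e))  →  s(s(f(s(b), b)))   [R4 at ε]
3. s(s(f(s(b), b)))  →  s(s(s(b)))   [R4 at 1.1]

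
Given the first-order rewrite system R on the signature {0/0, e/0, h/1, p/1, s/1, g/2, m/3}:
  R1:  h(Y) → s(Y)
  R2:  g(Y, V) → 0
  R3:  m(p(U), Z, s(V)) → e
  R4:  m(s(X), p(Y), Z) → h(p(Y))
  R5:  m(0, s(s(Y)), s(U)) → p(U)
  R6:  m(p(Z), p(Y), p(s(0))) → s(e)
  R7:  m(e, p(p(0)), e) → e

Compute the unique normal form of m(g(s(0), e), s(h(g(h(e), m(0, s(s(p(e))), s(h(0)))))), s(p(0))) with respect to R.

1. m(g(s(0), e), s(h(g(h(e), m(0, s(s(p(e))), s(h(0)))))), s(p(0)))  →  m(0, s(h(g(h(e), m(0, s(s(p(e))), s(h(0)))))), s(p(0)))   [R2 at 1]
2. m(0, s(h(g(h(e), m(0, s(s(p(e))), s(h(0)))))), s(p(0)))  →  m(0, s(s(g(h(e), m(0, s(s(p(e))), s(h(0)))))), s(p(0)))   [R1 at 2.1]
3. m(0, s(s(g(h(e), m(0, s(s(p(e))), s(h(0)))))), s(p(0)))  →  p(p(0))   [R5 at ε]

p(p(0))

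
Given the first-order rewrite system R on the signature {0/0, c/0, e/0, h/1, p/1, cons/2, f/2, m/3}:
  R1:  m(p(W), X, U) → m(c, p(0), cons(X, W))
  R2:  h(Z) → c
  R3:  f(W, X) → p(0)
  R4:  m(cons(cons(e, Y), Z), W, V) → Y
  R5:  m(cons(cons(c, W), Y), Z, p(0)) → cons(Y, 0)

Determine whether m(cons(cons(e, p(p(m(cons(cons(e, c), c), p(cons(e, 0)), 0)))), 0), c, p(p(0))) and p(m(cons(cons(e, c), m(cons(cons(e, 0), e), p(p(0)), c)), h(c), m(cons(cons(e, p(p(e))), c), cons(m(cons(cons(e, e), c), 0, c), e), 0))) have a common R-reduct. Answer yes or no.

Reduce t₁ = m(cons(cons(e, p(p(m(cons(cons(e, c), c), p(cons(e, 0)), 0)))), 0), c, p(p(0))):
1. m(cons(cons(e, p(p(m(cons(cons(e, c), c), p(cons(e, 0)), 0)))), 0), c, p(p(0)))  →  p(p(m(cons(cons(e, c), c), p(cons(e, 0)), 0)))   [R4 at ε]
2. p(p(m(cons(cons(e, c), c), p(cons(e, 0)), 0)))  →  p(p(c))   [R4 at 1.1]

Reduce t₂ = p(m(cons(cons(e, c), m(cons(cons(e, 0), e), p(p(0)), c)), h(c), m(cons(cons(e, p(p(e))), c), cons(m(cons(cons(e, e), c), 0, c), e), 0))):
1. p(m(cons(cons(e, c), m(cons(cons(e, 0), e), p(p(0)), c)), h(c), m(cons(cons(e, p(p(e))), c), cons(m(cons(cons(e, e), c), 0, c), e), 0)))  →  p(c)   [R4 at 1]

no — NF(t₁) = p(p(c)), NF(t₂) = p(c)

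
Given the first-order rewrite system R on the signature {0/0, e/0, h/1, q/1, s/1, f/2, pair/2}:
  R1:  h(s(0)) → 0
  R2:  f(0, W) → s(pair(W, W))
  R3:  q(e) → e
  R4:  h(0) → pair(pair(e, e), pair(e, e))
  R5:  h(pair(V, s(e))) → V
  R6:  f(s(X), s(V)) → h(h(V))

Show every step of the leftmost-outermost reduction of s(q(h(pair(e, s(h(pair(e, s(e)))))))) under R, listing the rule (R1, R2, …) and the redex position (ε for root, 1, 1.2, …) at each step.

s(e)

1. s(q(h(pair(e, s(h(pair(e, s(e))))))))  →  s(q(h(pair(e, s(e)))))   [R5 at 1.1.1.2.1]
2. s(q(h(pair(e, s(e)))))  →  s(q(e))   [R5 at 1.1]
3. s(q(e))  →  s(e)   [R3 at 1]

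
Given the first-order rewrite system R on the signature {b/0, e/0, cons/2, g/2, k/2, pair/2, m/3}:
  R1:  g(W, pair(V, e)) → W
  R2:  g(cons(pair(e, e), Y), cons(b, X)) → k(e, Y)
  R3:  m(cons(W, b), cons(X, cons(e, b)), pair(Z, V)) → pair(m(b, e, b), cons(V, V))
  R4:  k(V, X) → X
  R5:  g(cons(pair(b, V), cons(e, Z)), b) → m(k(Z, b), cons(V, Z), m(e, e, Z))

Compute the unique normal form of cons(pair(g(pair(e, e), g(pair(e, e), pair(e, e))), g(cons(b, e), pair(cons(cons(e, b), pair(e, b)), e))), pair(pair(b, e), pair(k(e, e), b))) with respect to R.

1. cons(pair(g(pair(e, e), g(pair(e, e), pair(e, e))), g(cons(b, e), pair(cons(cons(e, b), pair(e, b)), e))), pair(pair(b, e), pair(k(e, e), b)))  →  cons(pair(g(pair(e, e), pair(e, e)), g(cons(b, e), pair(cons(cons(e, b), pair(e, b)), e))), pair(pair(b, e), pair(k(e, e), b)))   [R1 at 1.1.2]
2. cons(pair(g(pair(e, e), pair(e, e)), g(cons(b, e), pair(cons(cons(e, b), pair(e, b)), e))), pair(pair(b, e), pair(k(e, e), b)))  →  cons(pair(pair(e, e), g(cons(b, e), pair(cons(cons(e, b), pair(e, b)), e))), pair(pair(b, e), pair(k(e, e), b)))   [R1 at 1.1]
3. cons(pair(pair(e, e), g(cons(b, e), pair(cons(cons(e, b), pair(e, b)), e))), pair(pair(b, e), pair(k(e, e), b)))  →  cons(pair(pair(e, e), cons(b, e)), pair(pair(b, e), pair(k(e, e), b)))   [R1 at 1.2]
4. cons(pair(pair(e, e), cons(b, e)), pair(pair(b, e), pair(k(e, e), b)))  →  cons(pair(pair(e, e), cons(b, e)), pair(pair(b, e), pair(e, b)))   [R4 at 2.2.1]

cons(pair(pair(e, e), cons(b, e)), pair(pair(b, e), pair(e, b)))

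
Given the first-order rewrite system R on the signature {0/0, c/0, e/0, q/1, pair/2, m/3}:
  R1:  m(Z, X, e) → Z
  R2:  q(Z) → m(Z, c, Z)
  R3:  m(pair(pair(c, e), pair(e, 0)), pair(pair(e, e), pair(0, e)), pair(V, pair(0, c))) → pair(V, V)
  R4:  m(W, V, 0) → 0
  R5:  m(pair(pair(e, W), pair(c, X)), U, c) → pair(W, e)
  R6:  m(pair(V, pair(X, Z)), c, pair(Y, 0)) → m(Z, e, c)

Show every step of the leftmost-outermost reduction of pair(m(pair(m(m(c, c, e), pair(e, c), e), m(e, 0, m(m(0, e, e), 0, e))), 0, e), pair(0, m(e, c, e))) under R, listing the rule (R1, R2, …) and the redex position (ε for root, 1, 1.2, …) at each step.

pair(pair(c, 0), pair(0, e))

1. pair(m(pair(m(m(c, c, e), pair(e, c), e), m(e, 0, m(m(0, e, e), 0, e))), 0, e), pair(0, m(e, c, e)))  →  pair(pair(m(m(c, c, e), pair(e, c), e), m(e, 0, m(m(0, e, e), 0, e))), pair(0, m(e, c, e)))   [R1 at 1]
2. pair(pair(m(m(c, c, e), pair(e, c), e), m(e, 0, m(m(0, e, e), 0, e))), pair(0, m(e, c, e)))  →  pair(pair(m(c, c, e), m(e, 0, m(m(0, e, e), 0, e))), pair(0, m(e, c, e)))   [R1 at 1.1]
3. pair(pair(m(c, c, e), m(e, 0, m(m(0, e, e), 0, e))), pair(0, m(e, c, e)))  →  pair(pair(c, m(e, 0, m(m(0, e, e), 0, e))), pair(0, m(e, c, e)))   [R1 at 1.1]
4. pair(pair(c, m(e, 0, m(m(0, e, e), 0, e))), pair(0, m(e, c, e)))  →  pair(pair(c, m(e, 0, m(0, e, e))), pair(0, m(e, c, e)))   [R1 at 1.2.3]
5. pair(pair(c, m(e, 0, m(0, e, e))), pair(0, m(e, c, e)))  →  pair(pair(c, m(e, 0, 0)), pair(0, m(e, c, e)))   [R1 at 1.2.3]
6. pair(pair(c, m(e, 0, 0)), pair(0, m(e, c, e)))  →  pair(pair(c, 0), pair(0, m(e, c, e)))   [R4 at 1.2]
7. pair(pair(c, 0), pair(0, m(e, c, e)))  →  pair(pair(c, 0), pair(0, e))   [R1 at 2.2]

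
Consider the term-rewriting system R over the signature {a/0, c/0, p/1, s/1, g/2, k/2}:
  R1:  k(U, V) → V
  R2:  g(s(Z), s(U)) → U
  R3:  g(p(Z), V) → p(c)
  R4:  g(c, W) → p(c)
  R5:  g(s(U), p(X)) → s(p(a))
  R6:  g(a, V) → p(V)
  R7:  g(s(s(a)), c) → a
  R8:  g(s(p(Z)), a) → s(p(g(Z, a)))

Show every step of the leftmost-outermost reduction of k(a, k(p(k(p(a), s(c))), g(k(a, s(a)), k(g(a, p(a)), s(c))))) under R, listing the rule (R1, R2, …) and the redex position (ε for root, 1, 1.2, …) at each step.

c

1. k(a, k(p(k(p(a), s(c))), g(k(a, s(a)), k(g(a, p(a)), s(c)))))  →  k(p(k(p(a), s(c))), g(k(a, s(a)), k(g(a, p(a)), s(c))))   [R1 at ε]
2. k(p(k(p(a), s(c))), g(k(a, s(a)), k(g(a, p(a)), s(c))))  →  g(k(a, s(a)), k(g(a, p(a)), s(c)))   [R1 at ε]
3. g(k(a, s(a)), k(g(a, p(a)), s(c)))  →  g(s(a), k(g(a, p(a)), s(c)))   [R1 at 1]
4. g(s(a), k(g(a, p(a)), s(c)))  →  g(s(a), s(c))   [R1 at 2]
5. g(s(a), s(c))  →  c   [R2 at ε]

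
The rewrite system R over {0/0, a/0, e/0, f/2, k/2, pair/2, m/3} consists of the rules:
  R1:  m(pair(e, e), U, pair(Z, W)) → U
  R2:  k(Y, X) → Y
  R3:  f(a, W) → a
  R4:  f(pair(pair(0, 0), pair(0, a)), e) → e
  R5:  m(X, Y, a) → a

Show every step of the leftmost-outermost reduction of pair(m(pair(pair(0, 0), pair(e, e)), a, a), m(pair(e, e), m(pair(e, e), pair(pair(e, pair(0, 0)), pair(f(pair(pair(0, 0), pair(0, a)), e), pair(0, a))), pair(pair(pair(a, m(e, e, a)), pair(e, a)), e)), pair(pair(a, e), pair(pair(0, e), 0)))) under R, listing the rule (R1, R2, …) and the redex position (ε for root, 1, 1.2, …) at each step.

pair(a, pair(pair(e, pair(0, 0)), pair(e, pair(0, a))))

1. pair(m(pair(pair(0, 0), pair(e, e)), a, a), m(pair(e, e), m(pair(e, e), pair(pair(e, pair(0, 0)), pair(f(pair(pair(0, 0), pair(0, a)), e), pair(0, a))), pair(pair(pair(a, m(e, e, a)), pair(e, a)), e)), pair(pair(a, e), pair(pair(0, e), 0))))  →  pair(a, m(pair(e, e), m(pair(e, e), pair(pair(e, pair(0, 0)), pair(f(pair(pair(0, 0), pair(0, a)), e), pair(0, a))), pair(pair(pair(a, m(e, e, a)), pair(e, a)), e)), pair(pair(a, e), pair(pair(0, e), 0))))   [R5 at 1]
2. pair(a, m(pair(e, e), m(pair(e, e), pair(pair(e, pair(0, 0)), pair(f(pair(pair(0, 0), pair(0, a)), e), pair(0, a))), pair(pair(pair(a, m(e, e, a)), pair(e, a)), e)), pair(pair(a, e), pair(pair(0, e), 0))))  →  pair(a, m(pair(e, e), pair(pair(e, pair(0, 0)), pair(f(pair(pair(0, 0), pair(0, a)), e), pair(0, a))), pair(pair(pair(a, m(e, e, a)), pair(e, a)), e)))   [R1 at 2]
3. pair(a, m(pair(e, e), pair(pair(e, pair(0, 0)), pair(f(pair(pair(0, 0), pair(0, a)), e), pair(0, a))), pair(pair(pair(a, m(e, e, a)), pair(e, a)), e)))  →  pair(a, pair(pair(e, pair(0, 0)), pair(f(pair(pair(0, 0), pair(0, a)), e), pair(0, a))))   [R1 at 2]
4. pair(a, pair(pair(e, pair(0, 0)), pair(f(pair(pair(0, 0), pair(0, a)), e), pair(0, a))))  →  pair(a, pair(pair(e, pair(0, 0)), pair(e, pair(0, a))))   [R4 at 2.2.1]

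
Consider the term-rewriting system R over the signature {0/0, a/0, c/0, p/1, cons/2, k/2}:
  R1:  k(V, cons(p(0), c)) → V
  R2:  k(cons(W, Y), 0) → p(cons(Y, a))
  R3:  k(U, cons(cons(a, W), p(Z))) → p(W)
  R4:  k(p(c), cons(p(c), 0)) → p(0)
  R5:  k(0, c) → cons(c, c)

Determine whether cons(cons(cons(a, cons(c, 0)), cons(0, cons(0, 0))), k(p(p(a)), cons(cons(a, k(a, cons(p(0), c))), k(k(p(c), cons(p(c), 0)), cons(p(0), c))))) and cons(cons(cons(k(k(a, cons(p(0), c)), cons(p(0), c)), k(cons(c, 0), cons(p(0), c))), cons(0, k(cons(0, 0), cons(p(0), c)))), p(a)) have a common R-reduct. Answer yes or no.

Reduce t₁ = cons(cons(cons(a, cons(c, 0)), cons(0, cons(0, 0))), k(p(p(a)), cons(cons(a, k(a, cons(p(0), c))), k(k(p(c), cons(p(c), 0)), cons(p(0), c))))):
1. cons(cons(cons(a, cons(c, 0)), cons(0, cons(0, 0))), k(p(p(a)), cons(cons(a, k(a, cons(p(0), c))), k(k(p(c), cons(p(c), 0)), cons(p(0), c)))))  →  cons(cons(cons(a, cons(c, 0)), cons(0, cons(0, 0))), k(p(p(a)), cons(cons(a, a), k(k(p(c), cons(p(c), 0)), cons(p(0), c)))))   [R1 at 2.2.1.2]
2. cons(cons(cons(a, cons(c, 0)), cons(0, cons(0, 0))), k(p(p(a)), cons(cons(a, a), k(k(p(c), cons(p(c), 0)), cons(p(0), c)))))  →  cons(cons(cons(a, cons(c, 0)), cons(0, cons(0, 0))), k(p(p(a)), cons(cons(a, a), k(p(c), cons(p(c), 0)))))   [R1 at 2.2.2]
3. cons(cons(cons(a, cons(c, 0)), cons(0, cons(0, 0))), k(p(p(a)), cons(cons(a, a), k(p(c), cons(p(c), 0)))))  →  cons(cons(cons(a, cons(c, 0)), cons(0, cons(0, 0))), k(p(p(a)), cons(cons(a, a), p(0))))   [R4 at 2.2.2]
4. cons(cons(cons(a, cons(c, 0)), cons(0, cons(0, 0))), k(p(p(a)), cons(cons(a, a), p(0))))  →  cons(cons(cons(a, cons(c, 0)), cons(0, cons(0, 0))), p(a))   [R3 at 2]

Reduce t₂ = cons(cons(cons(k(k(a, cons(p(0), c)), cons(p(0), c)), k(cons(c, 0), cons(p(0), c))), cons(0, k(cons(0, 0), cons(p(0), c)))), p(a)):
1. cons(cons(cons(k(k(a, cons(p(0), c)), cons(p(0), c)), k(cons(c, 0), cons(p(0), c))), cons(0, k(cons(0, 0), cons(p(0), c)))), p(a))  →  cons(cons(cons(k(a, cons(p(0), c)), k(cons(c, 0), cons(p(0), c))), cons(0, k(cons(0, 0), cons(p(0), c)))), p(a))   [R1 at 1.1.1]
2. cons(cons(cons(k(a, cons(p(0), c)), k(cons(c, 0), cons(p(0), c))), cons(0, k(cons(0, 0), cons(p(0), c)))), p(a))  →  cons(cons(cons(a, k(cons(c, 0), cons(p(0), c))), cons(0, k(cons(0, 0), cons(p(0), c)))), p(a))   [R1 at 1.1.1]
3. cons(cons(cons(a, k(cons(c, 0), cons(p(0), c))), cons(0, k(cons(0, 0), cons(p(0), c)))), p(a))  →  cons(cons(cons(a, cons(c, 0)), cons(0, k(cons(0, 0), cons(p(0), c)))), p(a))   [R1 at 1.1.2]
4. cons(cons(cons(a, cons(c, 0)), cons(0, k(cons(0, 0), cons(p(0), c)))), p(a))  →  cons(cons(cons(a, cons(c, 0)), cons(0, cons(0, 0))), p(a))   [R1 at 1.2.2]

yes — NF(t₁) = cons(cons(cons(a, cons(c, 0)), cons(0, cons(0, 0))), p(a)), NF(t₂) = cons(cons(cons(a, cons(c, 0)), cons(0, cons(0, 0))), p(a))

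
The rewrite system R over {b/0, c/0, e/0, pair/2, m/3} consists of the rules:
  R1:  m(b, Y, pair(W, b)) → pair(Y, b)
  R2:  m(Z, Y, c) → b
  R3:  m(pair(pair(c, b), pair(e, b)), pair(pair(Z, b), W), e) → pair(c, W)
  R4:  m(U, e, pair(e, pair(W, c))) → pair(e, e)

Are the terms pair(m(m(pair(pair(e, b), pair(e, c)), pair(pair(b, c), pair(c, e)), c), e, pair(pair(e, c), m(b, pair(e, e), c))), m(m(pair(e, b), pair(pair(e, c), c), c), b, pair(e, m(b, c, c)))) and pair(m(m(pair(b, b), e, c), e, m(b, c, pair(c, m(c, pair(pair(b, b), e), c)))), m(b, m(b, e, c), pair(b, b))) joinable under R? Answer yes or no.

yes — NF(t₁) = pair(pair(e, b), pair(b, b)), NF(t₂) = pair(pair(e, b), pair(b, b))

Reduce t₁ = pair(m(m(pair(pair(e, b), pair(e, c)), pair(pair(b, c), pair(c, e)), c), e, pair(pair(e, c), m(b, pair(e, e), c))), m(m(pair(e, b), pair(pair(e, c), c), c), b, pair(e, m(b, c, c)))):
1. pair(m(m(pair(pair(e, b), pair(e, c)), pair(pair(b, c), pair(c, e)), c), e, pair(pair(e, c), m(b, pair(e, e), c))), m(m(pair(e, b), pair(pair(e, c), c), c), b, pair(e, m(b, c, c))))  →  pair(m(b, e, pair(pair(e, c), m(b, pair(e, e), c))), m(m(pair(e, b), pair(pair(e, c), c), c), b, pair(e, m(b, c, c))))   [R2 at 1.1]
2. pair(m(b, e, pair(pair(e, c), m(b, pair(e, e), c))), m(m(pair(e, b), pair(pair(e, c), c), c), b, pair(e, m(b, c, c))))  →  pair(m(b, e, pair(pair(e, c), b)), m(m(pair(e, b), pair(pair(e, c), c), c), b, pair(e, m(b, c, c))))   [R2 at 1.3.2]
3. pair(m(b, e, pair(pair(e, c), b)), m(m(pair(e, b), pair(pair(e, c), c), c), b, pair(e, m(b, c, c))))  →  pair(pair(e, b), m(m(pair(e, b), pair(pair(e, c), c), c), b, pair(e, m(b, c, c))))   [R1 at 1]
4. pair(pair(e, b), m(m(pair(e, b), pair(pair(e, c), c), c), b, pair(e, m(b, c, c))))  →  pair(pair(e, b), m(b, b, pair(e, m(b, c, c))))   [R2 at 2.1]
5. pair(pair(e, b), m(b, b, pair(e, m(b, c, c))))  →  pair(pair(e, b), m(b, b, pair(e, b)))   [R2 at 2.3.2]
6. pair(pair(e, b), m(b, b, pair(e, b)))  →  pair(pair(e, b), pair(b, b))   [R1 at 2]

Reduce t₂ = pair(m(m(pair(b, b), e, c), e, m(b, c, pair(c, m(c, pair(pair(b, b), e), c)))), m(b, m(b, e, c), pair(b, b))):
1. pair(m(m(pair(b, b), e, c), e, m(b, c, pair(c, m(c, pair(pair(b, b), e), c)))), m(b, m(b, e, c), pair(b, b)))  →  pair(m(b, e, m(b, c, pair(c, m(c, pair(pair(b, b), e), c)))), m(b, m(b, e, c), pair(b, b)))   [R2 at 1.1]
2. pair(m(b, e, m(b, c, pair(c, m(c, pair(pair(b, b), e), c)))), m(b, m(b, e, c), pair(b, b)))  →  pair(m(b, e, m(b, c, pair(c, b))), m(b, m(b, e, c), pair(b, b)))   [R2 at 1.3.3.2]
3. pair(m(b, e, m(b, c, pair(c, b))), m(b, m(b, e, c), pair(b, b)))  →  pair(m(b, e, pair(c, b)), m(b, m(b, e, c), pair(b, b)))   [R1 at 1.3]
4. pair(m(b, e, pair(c, b)), m(b, m(b, e, c), pair(b, b)))  →  pair(pair(e, b), m(b, m(b, e, c), pair(b, b)))   [R1 at 1]
5. pair(pair(e, b), m(b, m(b, e, c), pair(b, b)))  →  pair(pair(e, b), pair(m(b, e, c), b))   [R1 at 2]
6. pair(pair(e, b), pair(m(b, e, c), b))  →  pair(pair(e, b), pair(b, b))   [R2 at 2.1]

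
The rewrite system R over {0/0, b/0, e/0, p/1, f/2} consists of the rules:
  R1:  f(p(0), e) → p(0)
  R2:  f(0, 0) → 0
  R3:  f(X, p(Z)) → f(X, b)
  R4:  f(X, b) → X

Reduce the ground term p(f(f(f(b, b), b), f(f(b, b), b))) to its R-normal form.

p(b)

1. p(f(f(f(b, b), b), f(f(b, b), b)))  →  p(f(f(b, b), f(f(b, b), b)))   [R4 at 1.1]
2. p(f(f(b, b), f(f(b, b), b)))  →  p(f(b, f(f(b, b), b)))   [R4 at 1.1]
3. p(f(b, f(f(b, b), b)))  →  p(f(b, f(b, b)))   [R4 at 1.2]
4. p(f(b, f(b, b)))  →  p(f(b, b))   [R4 at 1.2]
5. p(f(b, b))  →  p(b)   [R4 at 1]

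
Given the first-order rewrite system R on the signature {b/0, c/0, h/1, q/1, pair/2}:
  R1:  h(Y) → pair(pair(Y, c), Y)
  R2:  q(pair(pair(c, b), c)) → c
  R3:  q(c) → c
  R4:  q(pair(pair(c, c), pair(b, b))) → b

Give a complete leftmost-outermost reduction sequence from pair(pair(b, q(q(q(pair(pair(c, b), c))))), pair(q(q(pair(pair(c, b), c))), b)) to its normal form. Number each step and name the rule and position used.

pair(pair(b, c), pair(c, b))

1. pair(pair(b, q(q(q(pair(pair(c, b), c))))), pair(q(q(pair(pair(c, b), c))), b))  →  pair(pair(b, q(q(c))), pair(q(q(pair(pair(c, b), c))), b))   [R2 at 1.2.1.1]
2. pair(pair(b, q(q(c))), pair(q(q(pair(pair(c, b), c))), b))  →  pair(pair(b, q(c)), pair(q(q(pair(pair(c, b), c))), b))   [R3 at 1.2.1]
3. pair(pair(b, q(c)), pair(q(q(pair(pair(c, b), c))), b))  →  pair(pair(b, c), pair(q(q(pair(pair(c, b), c))), b))   [R3 at 1.2]
4. pair(pair(b, c), pair(q(q(pair(pair(c, b), c))), b))  →  pair(pair(b, c), pair(q(c), b))   [R2 at 2.1.1]
5. pair(pair(b, c), pair(q(c), b))  →  pair(pair(b, c), pair(c, b))   [R3 at 2.1]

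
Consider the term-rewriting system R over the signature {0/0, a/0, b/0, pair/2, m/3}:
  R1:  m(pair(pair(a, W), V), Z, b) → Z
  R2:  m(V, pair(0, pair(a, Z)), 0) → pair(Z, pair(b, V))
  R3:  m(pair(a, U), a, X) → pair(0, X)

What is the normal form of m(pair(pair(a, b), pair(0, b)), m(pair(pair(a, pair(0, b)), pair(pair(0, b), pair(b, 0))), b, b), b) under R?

1. m(pair(pair(a, b), pair(0, b)), m(pair(pair(a, pair(0, b)), pair(pair(0, b), pair(b, 0))), b, b), b)  →  m(pair(pair(a, pair(0, b)), pair(pair(0, b), pair(b, 0))), b, b)   [R1 at ε]
2. m(pair(pair(a, pair(0, b)), pair(pair(0, b), pair(b, 0))), b, b)  →  b   [R1 at ε]

b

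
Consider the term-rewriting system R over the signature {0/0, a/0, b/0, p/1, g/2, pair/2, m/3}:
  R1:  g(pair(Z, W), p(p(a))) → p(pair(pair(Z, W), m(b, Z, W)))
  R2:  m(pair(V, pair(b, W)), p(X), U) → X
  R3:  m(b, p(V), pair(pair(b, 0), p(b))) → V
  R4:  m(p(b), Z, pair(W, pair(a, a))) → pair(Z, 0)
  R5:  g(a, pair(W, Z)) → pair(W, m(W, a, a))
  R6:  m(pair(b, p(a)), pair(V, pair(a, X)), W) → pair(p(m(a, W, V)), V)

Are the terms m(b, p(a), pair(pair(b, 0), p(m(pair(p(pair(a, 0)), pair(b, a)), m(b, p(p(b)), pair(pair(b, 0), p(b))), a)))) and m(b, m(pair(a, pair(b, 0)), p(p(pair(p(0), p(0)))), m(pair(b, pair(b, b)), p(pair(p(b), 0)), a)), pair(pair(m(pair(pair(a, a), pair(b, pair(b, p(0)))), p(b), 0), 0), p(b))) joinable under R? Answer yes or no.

Reduce t₁ = m(b, p(a), pair(pair(b, 0), p(m(pair(p(pair(a, 0)), pair(b, a)), m(b, p(p(b)), pair(pair(b, 0), p(b))), a)))):
1. m(b, p(a), pair(pair(b, 0), p(m(pair(p(pair(a, 0)), pair(b, a)), m(b, p(p(b)), pair(pair(b, 0), p(b))), a))))  →  m(b, p(a), pair(pair(b, 0), p(m(pair(p(pair(a, 0)), pair(b, a)), p(b), a))))   [R3 at 3.2.1.2]
2. m(b, p(a), pair(pair(b, 0), p(m(pair(p(pair(a, 0)), pair(b, a)), p(b), a))))  →  m(b, p(a), pair(pair(b, 0), p(b)))   [R2 at 3.2.1]
3. m(b, p(a), pair(pair(b, 0), p(b)))  →  a   [R3 at ε]

Reduce t₂ = m(b, m(pair(a, pair(b, 0)), p(p(pair(p(0), p(0)))), m(pair(b, pair(b, b)), p(pair(p(b), 0)), a)), pair(pair(m(pair(pair(a, a), pair(b, pair(b, p(0)))), p(b), 0), 0), p(b))):
1. m(b, m(pair(a, pair(b, 0)), p(p(pair(p(0), p(0)))), m(pair(b, pair(b, b)), p(pair(p(b), 0)), a)), pair(pair(m(pair(pair(a, a), pair(b, pair(b, p(0)))), p(b), 0), 0), p(b)))  →  m(b, p(pair(p(0), p(0))), pair(pair(m(pair(pair(a, a), pair(b, pair(b, p(0)))), p(b), 0), 0), p(b)))   [R2 at 2]
2. m(b, p(pair(p(0), p(0))), pair(pair(m(pair(pair(a, a), pair(b, pair(b, p(0)))), p(b), 0), 0), p(b)))  →  m(b, p(pair(p(0), p(0))), pair(pair(b, 0), p(b)))   [R2 at 3.1.1]
3. m(b, p(pair(p(0), p(0))), pair(pair(b, 0), p(b)))  →  pair(p(0), p(0))   [R3 at ε]

no — NF(t₁) = a, NF(t₂) = pair(p(0), p(0))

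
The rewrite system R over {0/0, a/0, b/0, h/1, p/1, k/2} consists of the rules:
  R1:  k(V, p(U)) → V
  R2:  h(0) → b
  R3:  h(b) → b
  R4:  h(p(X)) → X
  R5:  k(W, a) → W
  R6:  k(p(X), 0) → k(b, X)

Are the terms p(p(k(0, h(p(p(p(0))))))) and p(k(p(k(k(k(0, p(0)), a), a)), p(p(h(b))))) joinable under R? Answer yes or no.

Reduce t₁ = p(p(k(0, h(p(p(p(0))))))):
1. p(p(k(0, h(p(p(p(0)))))))  →  p(p(k(0, p(p(0)))))   [R4 at 1.1.2]
2. p(p(k(0, p(p(0)))))  →  p(p(0))   [R1 at 1.1]

Reduce t₂ = p(k(p(k(k(k(0, p(0)), a), a)), p(p(h(b))))):
1. p(k(p(k(k(k(0, p(0)), a), a)), p(p(h(b)))))  →  p(p(k(k(k(0, p(0)), a), a)))   [R1 at 1]
2. p(p(k(k(k(0, p(0)), a), a)))  →  p(p(k(k(0, p(0)), a)))   [R5 at 1.1]
3. p(p(k(k(0, p(0)), a)))  →  p(p(k(0, p(0))))   [R5 at 1.1]
4. p(p(k(0, p(0))))  →  p(p(0))   [R1 at 1.1]

yes — NF(t₁) = p(p(0)), NF(t₂) = p(p(0))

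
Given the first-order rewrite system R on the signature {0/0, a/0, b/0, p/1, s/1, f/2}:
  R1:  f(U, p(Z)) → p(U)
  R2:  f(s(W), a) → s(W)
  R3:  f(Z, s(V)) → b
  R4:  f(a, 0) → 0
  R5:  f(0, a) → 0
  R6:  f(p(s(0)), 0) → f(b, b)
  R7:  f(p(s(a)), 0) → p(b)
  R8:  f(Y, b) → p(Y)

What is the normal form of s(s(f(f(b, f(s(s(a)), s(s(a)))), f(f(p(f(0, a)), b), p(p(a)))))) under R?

s(s(p(p(b))))

1. s(s(f(f(b, f(s(s(a)), s(s(a)))), f(f(p(f(0, a)), b), p(p(a))))))  →  s(s(f(f(b, b), f(f(p(f(0, a)), b), p(p(a))))))   [R3 at 1.1.1.2]
2. s(s(f(f(b, b), f(f(p(f(0, a)), b), p(p(a))))))  →  s(s(f(p(b), f(f(p(f(0, a)), b), p(p(a))))))   [R8 at 1.1.1]
3. s(s(f(p(b), f(f(p(f(0, a)), b), p(p(a))))))  →  s(s(f(p(b), p(f(p(f(0, a)), b)))))   [R1 at 1.1.2]
4. s(s(f(p(b), p(f(p(f(0, a)), b)))))  →  s(s(p(p(b))))   [R1 at 1.1]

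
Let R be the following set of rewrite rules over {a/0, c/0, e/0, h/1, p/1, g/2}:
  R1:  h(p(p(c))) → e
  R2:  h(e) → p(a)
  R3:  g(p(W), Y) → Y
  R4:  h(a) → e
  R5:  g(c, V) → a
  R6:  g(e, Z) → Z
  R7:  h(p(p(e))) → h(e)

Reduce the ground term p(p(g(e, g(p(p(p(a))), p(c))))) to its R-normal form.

p(p(p(c)))

1. p(p(g(e, g(p(p(p(a))), p(c)))))  →  p(p(g(p(p(p(a))), p(c))))   [R6 at 1.1]
2. p(p(g(p(p(p(a))), p(c))))  →  p(p(p(c)))   [R3 at 1.1]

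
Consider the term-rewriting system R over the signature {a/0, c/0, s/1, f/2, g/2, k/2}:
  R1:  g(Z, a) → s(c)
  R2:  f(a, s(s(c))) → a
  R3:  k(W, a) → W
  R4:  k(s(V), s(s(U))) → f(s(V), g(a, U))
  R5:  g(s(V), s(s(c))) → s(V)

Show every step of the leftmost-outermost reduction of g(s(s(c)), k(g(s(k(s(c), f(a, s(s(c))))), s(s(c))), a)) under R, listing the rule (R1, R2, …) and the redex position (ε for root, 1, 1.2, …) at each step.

1. g(s(s(c)), k(g(s(k(s(c), f(a, s(s(c))))), s(s(c))), a))  →  g(s(s(c)), g(s(k(s(c), f(a, s(s(c))))), s(s(c))))   [R3 at 2]
2. g(s(s(c)), g(s(k(s(c), f(a, s(s(c))))), s(s(c))))  →  g(s(s(c)), s(k(s(c), f(a, s(s(c))))))   [R5 at 2]
3. g(s(s(c)), s(k(s(c), f(a, s(s(c))))))  →  g(s(s(c)), s(k(s(c), a)))   [R2 at 2.1.2]
4. g(s(s(c)), s(k(s(c), a)))  →  g(s(s(c)), s(s(c)))   [R3 at 2.1]
5. g(s(s(c)), s(s(c)))  →  s(s(c))   [R5 at ε]

s(s(c))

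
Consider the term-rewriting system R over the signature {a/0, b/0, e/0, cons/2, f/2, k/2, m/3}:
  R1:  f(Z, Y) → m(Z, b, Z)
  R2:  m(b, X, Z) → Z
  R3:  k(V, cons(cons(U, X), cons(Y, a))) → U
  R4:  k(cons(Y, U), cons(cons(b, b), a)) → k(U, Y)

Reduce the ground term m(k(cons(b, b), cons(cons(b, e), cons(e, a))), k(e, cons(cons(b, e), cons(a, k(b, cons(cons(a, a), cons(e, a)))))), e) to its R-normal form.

e

1. m(k(cons(b, b), cons(cons(b, e), cons(e, a))), k(e, cons(cons(b, e), cons(a, k(b, cons(cons(a, a), cons(e, a)))))), e)  →  m(b, k(e, cons(cons(b, e), cons(a, k(b, cons(cons(a, a), cons(e, a)))))), e)   [R3 at 1]
2. m(b, k(e, cons(cons(b, e), cons(a, k(b, cons(cons(a, a), cons(e, a)))))), e)  →  e   [R2 at ε]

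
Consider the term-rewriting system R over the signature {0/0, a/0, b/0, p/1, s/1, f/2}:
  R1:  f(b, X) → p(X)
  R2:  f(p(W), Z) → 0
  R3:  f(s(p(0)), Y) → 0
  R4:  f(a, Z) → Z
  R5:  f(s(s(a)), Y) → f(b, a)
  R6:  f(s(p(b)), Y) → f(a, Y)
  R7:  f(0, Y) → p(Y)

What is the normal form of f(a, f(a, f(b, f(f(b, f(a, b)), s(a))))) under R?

1. f(a, f(a, f(b, f(f(b, f(a, b)), s(a)))))  →  f(a, f(b, f(f(b, f(a, b)), s(a))))   [R4 at ε]
2. f(a, f(b, f(f(b, f(a, b)), s(a))))  →  f(b, f(f(b, f(a, b)), s(a)))   [R4 at ε]
3. f(b, f(f(b, f(a, b)), s(a)))  →  p(f(f(b, f(a, b)), s(a)))   [R1 at ε]
4. p(f(f(b, f(a, b)), s(a)))  →  p(f(p(f(a, b)), s(a)))   [R1 at 1.1]
5. p(f(p(f(a, b)), s(a)))  →  p(0)   [R2 at 1]

p(0)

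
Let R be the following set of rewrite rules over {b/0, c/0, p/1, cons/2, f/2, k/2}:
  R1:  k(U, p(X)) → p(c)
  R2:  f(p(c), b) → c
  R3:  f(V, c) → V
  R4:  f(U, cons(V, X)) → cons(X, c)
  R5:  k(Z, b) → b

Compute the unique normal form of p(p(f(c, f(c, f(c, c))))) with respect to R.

1. p(p(f(c, f(c, f(c, c)))))  →  p(p(f(c, f(c, c))))   [R3 at 1.1.2.2]
2. p(p(f(c, f(c, c))))  →  p(p(f(c, c)))   [R3 at 1.1.2]
3. p(p(f(c, c)))  →  p(p(c))   [R3 at 1.1]

p(p(c))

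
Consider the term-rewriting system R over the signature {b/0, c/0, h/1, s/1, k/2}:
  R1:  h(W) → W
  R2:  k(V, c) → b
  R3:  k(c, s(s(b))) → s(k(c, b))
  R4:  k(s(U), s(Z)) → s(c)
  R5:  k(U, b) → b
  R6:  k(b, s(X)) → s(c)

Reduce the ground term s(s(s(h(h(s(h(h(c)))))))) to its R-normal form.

1. s(s(s(h(h(s(h(h(c))))))))  →  s(s(s(h(s(h(h(c)))))))   [R1 at 1.1.1]
2. s(s(s(h(s(h(h(c)))))))  →  s(s(s(s(h(h(c))))))   [R1 at 1.1.1]
3. s(s(s(s(h(h(c))))))  →  s(s(s(s(h(c)))))   [R1 at 1.1.1.1]
4. s(s(s(s(h(c)))))  →  s(s(s(s(c))))   [R1 at 1.1.1.1]

s(s(s(s(c))))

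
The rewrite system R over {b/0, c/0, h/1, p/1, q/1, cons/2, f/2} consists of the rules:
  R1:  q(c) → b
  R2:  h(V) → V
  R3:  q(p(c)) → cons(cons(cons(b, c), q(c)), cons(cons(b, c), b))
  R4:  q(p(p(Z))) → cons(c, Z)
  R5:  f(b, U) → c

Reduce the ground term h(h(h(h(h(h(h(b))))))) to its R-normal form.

1. h(h(h(h(h(h(h(b)))))))  →  h(h(h(h(h(h(b))))))   [R2 at ε]
2. h(h(h(h(h(h(b))))))  →  h(h(h(h(h(b)))))   [R2 at ε]
3. h(h(h(h(h(b)))))  →  h(h(h(h(b))))   [R2 at ε]
4. h(h(h(h(b))))  →  h(h(h(b)))   [R2 at ε]
5. h(h(h(b)))  →  h(h(b))   [R2 at ε]
6. h(h(b))  →  h(b)   [R2 at ε]
7. h(b)  →  b   [R2 at ε]

b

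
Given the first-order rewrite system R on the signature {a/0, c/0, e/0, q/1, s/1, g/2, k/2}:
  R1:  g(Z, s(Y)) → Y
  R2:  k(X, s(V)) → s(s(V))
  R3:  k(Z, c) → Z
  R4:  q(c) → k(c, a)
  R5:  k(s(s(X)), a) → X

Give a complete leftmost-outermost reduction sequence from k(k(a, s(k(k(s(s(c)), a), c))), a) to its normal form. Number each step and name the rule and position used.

c

1. k(k(a, s(k(k(s(s(c)), a), c))), a)  →  k(s(s(k(k(s(s(c)), a), c))), a)   [R2 at 1]
2. k(s(s(k(k(s(s(c)), a), c))), a)  →  k(k(s(s(c)), a), c)   [R5 at ε]
3. k(k(s(s(c)), a), c)  →  k(s(s(c)), a)   [R3 at ε]
4. k(s(s(c)), a)  →  c   [R5 at ε]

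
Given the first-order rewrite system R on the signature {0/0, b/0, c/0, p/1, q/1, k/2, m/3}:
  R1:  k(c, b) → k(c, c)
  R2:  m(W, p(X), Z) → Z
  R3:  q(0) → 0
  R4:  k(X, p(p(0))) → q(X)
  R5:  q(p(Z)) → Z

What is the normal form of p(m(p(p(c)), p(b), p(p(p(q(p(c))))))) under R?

1. p(m(p(p(c)), p(b), p(p(p(q(p(c)))))))  →  p(p(p(p(q(p(c))))))   [R2 at 1]
2. p(p(p(p(q(p(c))))))  →  p(p(p(p(c))))   [R5 at 1.1.1.1]

p(p(p(p(c))))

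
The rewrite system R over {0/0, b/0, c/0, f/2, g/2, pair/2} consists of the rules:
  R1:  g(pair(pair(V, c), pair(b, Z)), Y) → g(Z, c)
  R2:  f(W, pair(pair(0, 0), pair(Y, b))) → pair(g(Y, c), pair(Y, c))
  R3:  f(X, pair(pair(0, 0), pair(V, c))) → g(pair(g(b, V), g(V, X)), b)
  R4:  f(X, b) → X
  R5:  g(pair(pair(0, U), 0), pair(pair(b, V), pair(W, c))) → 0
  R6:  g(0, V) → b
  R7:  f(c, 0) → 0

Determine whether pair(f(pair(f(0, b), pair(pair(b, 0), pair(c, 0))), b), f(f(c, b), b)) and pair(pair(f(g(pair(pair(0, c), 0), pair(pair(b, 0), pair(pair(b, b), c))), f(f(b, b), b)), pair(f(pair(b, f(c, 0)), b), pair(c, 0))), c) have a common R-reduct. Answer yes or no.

Reduce t₁ = pair(f(pair(f(0, b), pair(pair(b, 0), pair(c, 0))), b), f(f(c, b), b)):
1. pair(f(pair(f(0, b), pair(pair(b, 0), pair(c, 0))), b), f(f(c, b), b))  →  pair(pair(f(0, b), pair(pair(b, 0), pair(c, 0))), f(f(c, b), b))   [R4 at 1]
2. pair(pair(f(0, b), pair(pair(b, 0), pair(c, 0))), f(f(c, b), b))  →  pair(pair(0, pair(pair(b, 0), pair(c, 0))), f(f(c, b), b))   [R4 at 1.1]
3. pair(pair(0, pair(pair(b, 0), pair(c, 0))), f(f(c, b), b))  →  pair(pair(0, pair(pair(b, 0), pair(c, 0))), f(c, b))   [R4 at 2]
4. pair(pair(0, pair(pair(b, 0), pair(c, 0))), f(c, b))  →  pair(pair(0, pair(pair(b, 0), pair(c, 0))), c)   [R4 at 2]

Reduce t₂ = pair(pair(f(g(pair(pair(0, c), 0), pair(pair(b, 0), pair(pair(b, b), c))), f(f(b, b), b)), pair(f(pair(b, f(c, 0)), b), pair(c, 0))), c):
1. pair(pair(f(g(pair(pair(0, c), 0), pair(pair(b, 0), pair(pair(b, b), c))), f(f(b, b), b)), pair(f(pair(b, f(c, 0)), b), pair(c, 0))), c)  →  pair(pair(f(0, f(f(b, b), b)), pair(f(pair(b, f(c, 0)), b), pair(c, 0))), c)   [R5 at 1.1.1]
2. pair(pair(f(0, f(f(b, b), b)), pair(f(pair(b, f(c, 0)), b), pair(c, 0))), c)  →  pair(pair(f(0, f(b, b)), pair(f(pair(b, f(c, 0)), b), pair(c, 0))), c)   [R4 at 1.1.2]
3. pair(pair(f(0, f(b, b)), pair(f(pair(b, f(c, 0)), b), pair(c, 0))), c)  →  pair(pair(f(0, b), pair(f(pair(b, f(c, 0)), b), pair(c, 0))), c)   [R4 at 1.1.2]
4. pair(pair(f(0, b), pair(f(pair(b, f(c, 0)), b), pair(c, 0))), c)  →  pair(pair(0, pair(f(pair(b, f(c, 0)), b), pair(c, 0))), c)   [R4 at 1.1]
5. pair(pair(0, pair(f(pair(b, f(c, 0)), b), pair(c, 0))), c)  →  pair(pair(0, pair(pair(b, f(c, 0)), pair(c, 0))), c)   [R4 at 1.2.1]
6. pair(pair(0, pair(pair(b, f(c, 0)), pair(c, 0))), c)  →  pair(pair(0, pair(pair(b, 0), pair(c, 0))), c)   [R7 at 1.2.1.2]

yes — NF(t₁) = pair(pair(0, pair(pair(b, 0), pair(c, 0))), c), NF(t₂) = pair(pair(0, pair(pair(b, 0), pair(c, 0))), c)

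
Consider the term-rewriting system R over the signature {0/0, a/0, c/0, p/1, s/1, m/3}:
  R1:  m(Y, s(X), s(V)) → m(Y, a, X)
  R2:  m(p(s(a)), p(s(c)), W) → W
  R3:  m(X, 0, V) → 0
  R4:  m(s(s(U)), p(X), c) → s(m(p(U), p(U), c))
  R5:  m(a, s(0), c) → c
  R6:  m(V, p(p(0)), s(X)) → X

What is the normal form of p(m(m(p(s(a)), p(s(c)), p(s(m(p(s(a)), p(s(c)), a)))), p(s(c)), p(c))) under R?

1. p(m(m(p(s(a)), p(s(c)), p(s(m(p(s(a)), p(s(c)), a)))), p(s(c)), p(c)))  →  p(m(p(s(m(p(s(a)), p(s(c)), a))), p(s(c)), p(c)))   [R2 at 1.1]
2. p(m(p(s(m(p(s(a)), p(s(c)), a))), p(s(c)), p(c)))  →  p(m(p(s(a)), p(s(c)), p(c)))   [R2 at 1.1.1.1]
3. p(m(p(s(a)), p(s(c)), p(c)))  →  p(p(c))   [R2 at 1]

p(p(c))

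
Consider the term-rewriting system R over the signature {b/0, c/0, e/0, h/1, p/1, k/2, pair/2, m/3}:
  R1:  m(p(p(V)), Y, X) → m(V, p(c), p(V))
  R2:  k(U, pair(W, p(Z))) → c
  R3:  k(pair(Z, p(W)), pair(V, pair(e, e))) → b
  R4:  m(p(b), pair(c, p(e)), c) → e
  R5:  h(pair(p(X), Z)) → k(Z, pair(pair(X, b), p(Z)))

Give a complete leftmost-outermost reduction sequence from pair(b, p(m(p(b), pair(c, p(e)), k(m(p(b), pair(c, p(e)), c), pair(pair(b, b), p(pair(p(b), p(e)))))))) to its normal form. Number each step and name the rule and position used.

pair(b, p(e))

1. pair(b, p(m(p(b), pair(c, p(e)), k(m(p(b), pair(c, p(e)), c), pair(pair(b, b), p(pair(p(b), p(e))))))))  →  pair(b, p(m(p(b), pair(c, p(e)), c)))   [R2 at 2.1.3]
2. pair(b, p(m(p(b), pair(c, p(e)), c)))  →  pair(b, p(e))   [R4 at 2.1]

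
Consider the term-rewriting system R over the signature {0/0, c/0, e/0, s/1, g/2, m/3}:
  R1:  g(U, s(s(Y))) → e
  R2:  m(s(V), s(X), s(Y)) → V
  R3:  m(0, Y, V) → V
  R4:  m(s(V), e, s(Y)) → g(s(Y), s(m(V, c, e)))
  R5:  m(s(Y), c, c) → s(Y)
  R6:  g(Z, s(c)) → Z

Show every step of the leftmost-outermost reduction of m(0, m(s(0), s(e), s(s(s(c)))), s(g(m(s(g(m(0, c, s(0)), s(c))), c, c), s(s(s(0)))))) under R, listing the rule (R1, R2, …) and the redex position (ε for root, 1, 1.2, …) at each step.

s(e)

1. m(0, m(s(0), s(e), s(s(s(c)))), s(g(m(s(g(m(0, c, s(0)), s(c))), c, c), s(s(s(0))))))  →  s(g(m(s(g(m(0, c, s(0)), s(c))), c, c), s(s(s(0)))))   [R3 at ε]
2. s(g(m(s(g(m(0, c, s(0)), s(c))), c, c), s(s(s(0)))))  →  s(e)   [R1 at 1]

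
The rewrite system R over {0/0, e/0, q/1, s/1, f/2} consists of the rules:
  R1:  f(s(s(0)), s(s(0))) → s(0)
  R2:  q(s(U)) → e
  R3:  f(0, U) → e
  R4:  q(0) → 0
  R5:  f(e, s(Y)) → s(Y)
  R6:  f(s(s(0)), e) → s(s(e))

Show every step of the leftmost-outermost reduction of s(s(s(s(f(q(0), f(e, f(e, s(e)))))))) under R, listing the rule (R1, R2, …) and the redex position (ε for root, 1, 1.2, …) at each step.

s(s(s(s(e))))

1. s(s(s(s(f(q(0), f(e, f(e, s(e))))))))  →  s(s(s(s(f(0, f(e, f(e, s(e))))))))   [R4 at 1.1.1.1.1]
2. s(s(s(s(f(0, f(e, f(e, s(e))))))))  →  s(s(s(s(e))))   [R3 at 1.1.1.1]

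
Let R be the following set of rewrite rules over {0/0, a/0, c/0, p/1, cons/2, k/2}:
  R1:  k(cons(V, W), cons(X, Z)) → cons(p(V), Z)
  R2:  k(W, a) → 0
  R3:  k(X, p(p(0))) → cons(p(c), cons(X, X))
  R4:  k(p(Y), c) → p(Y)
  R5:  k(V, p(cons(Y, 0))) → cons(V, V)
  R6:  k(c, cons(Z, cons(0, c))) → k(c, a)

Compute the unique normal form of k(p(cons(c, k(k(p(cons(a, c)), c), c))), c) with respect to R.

1. k(p(cons(c, k(k(p(cons(a, c)), c), c))), c)  →  p(cons(c, k(k(p(cons(a, c)), c), c)))   [R4 at ε]
2. p(cons(c, k(k(p(cons(a, c)), c), c)))  →  p(cons(c, k(p(cons(a, c)), c)))   [R4 at 1.2.1]
3. p(cons(c, k(p(cons(a, c)), c)))  →  p(cons(c, p(cons(a, c))))   [R4 at 1.2]

p(cons(c, p(cons(a, c))))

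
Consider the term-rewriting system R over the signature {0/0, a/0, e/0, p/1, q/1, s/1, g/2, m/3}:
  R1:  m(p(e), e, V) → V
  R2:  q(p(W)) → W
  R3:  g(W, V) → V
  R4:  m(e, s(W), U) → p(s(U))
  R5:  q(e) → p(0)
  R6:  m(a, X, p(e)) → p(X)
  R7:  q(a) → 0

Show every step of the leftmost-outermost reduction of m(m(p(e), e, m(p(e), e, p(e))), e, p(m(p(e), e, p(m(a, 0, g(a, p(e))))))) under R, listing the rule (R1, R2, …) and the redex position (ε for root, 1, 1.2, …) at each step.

1. m(m(p(e), e, m(p(e), e, p(e))), e, p(m(p(e), e, p(m(a, 0, g(a, p(e)))))))  →  m(m(p(e), e, p(e)), e, p(m(p(e), e, p(m(a, 0, g(a, p(e)))))))   [R1 at 1]
2. m(m(p(e), e, p(e)), e, p(m(p(e), e, p(m(a, 0, g(a, p(e)))))))  →  m(p(e), e, p(m(p(e), e, p(m(a, 0, g(a, p(e)))))))   [R1 at 1]
3. m(p(e), e, p(m(p(e), e, p(m(a, 0, g(a, p(e)))))))  →  p(m(p(e), e, p(m(a, 0, g(a, p(e))))))   [R1 at ε]
4. p(m(p(e), e, p(m(a, 0, g(a, p(e))))))  →  p(p(m(a, 0, g(a, p(e)))))   [R1 at 1]
5. p(p(m(a, 0, g(a, p(e)))))  →  p(p(m(a, 0, p(e))))   [R3 at 1.1.3]
6. p(p(m(a, 0, p(e))))  →  p(p(p(0)))   [R6 at 1.1]

p(p(p(0)))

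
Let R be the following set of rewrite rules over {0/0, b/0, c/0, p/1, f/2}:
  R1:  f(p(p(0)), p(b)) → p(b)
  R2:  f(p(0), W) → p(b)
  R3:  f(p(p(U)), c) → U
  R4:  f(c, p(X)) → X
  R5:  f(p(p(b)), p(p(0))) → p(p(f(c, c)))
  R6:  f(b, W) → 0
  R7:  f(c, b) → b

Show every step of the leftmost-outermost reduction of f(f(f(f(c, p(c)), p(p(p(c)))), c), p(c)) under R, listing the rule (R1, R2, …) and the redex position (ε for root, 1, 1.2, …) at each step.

1. f(f(f(f(c, p(c)), p(p(p(c)))), c), p(c))  →  f(f(f(c, p(p(p(c)))), c), p(c))   [R4 at 1.1.1]
2. f(f(f(c, p(p(p(c)))), c), p(c))  →  f(f(p(p(c)), c), p(c))   [R4 at 1.1]
3. f(f(p(p(c)), c), p(c))  →  f(c, p(c))   [R3 at 1]
4. f(c, p(c))  →  c   [R4 at ε]

c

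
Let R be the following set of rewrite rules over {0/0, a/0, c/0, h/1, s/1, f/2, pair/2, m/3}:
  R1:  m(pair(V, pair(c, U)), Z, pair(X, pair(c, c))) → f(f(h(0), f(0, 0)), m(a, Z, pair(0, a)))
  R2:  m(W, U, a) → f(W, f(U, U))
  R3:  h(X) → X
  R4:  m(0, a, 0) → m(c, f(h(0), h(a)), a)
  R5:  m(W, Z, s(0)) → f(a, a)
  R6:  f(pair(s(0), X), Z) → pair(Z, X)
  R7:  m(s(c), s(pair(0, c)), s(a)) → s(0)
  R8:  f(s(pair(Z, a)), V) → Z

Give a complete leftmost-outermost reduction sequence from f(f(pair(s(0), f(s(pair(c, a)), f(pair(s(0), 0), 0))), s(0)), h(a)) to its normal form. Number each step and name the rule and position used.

1. f(f(pair(s(0), f(s(pair(c, a)), f(pair(s(0), 0), 0))), s(0)), h(a))  →  f(pair(s(0), f(s(pair(c, a)), f(pair(s(0), 0), 0))), h(a))   [R6 at 1]
2. f(pair(s(0), f(s(pair(c, a)), f(pair(s(0), 0), 0))), h(a))  →  pair(h(a), f(s(pair(c, a)), f(pair(s(0), 0), 0)))   [R6 at ε]
3. pair(h(a), f(s(pair(c, a)), f(pair(s(0), 0), 0)))  →  pair(a, f(s(pair(c, a)), f(pair(s(0), 0), 0)))   [R3 at 1]
4. pair(a, f(s(pair(c, a)), f(pair(s(0), 0), 0)))  →  pair(a, c)   [R8 at 2]

pair(a, c)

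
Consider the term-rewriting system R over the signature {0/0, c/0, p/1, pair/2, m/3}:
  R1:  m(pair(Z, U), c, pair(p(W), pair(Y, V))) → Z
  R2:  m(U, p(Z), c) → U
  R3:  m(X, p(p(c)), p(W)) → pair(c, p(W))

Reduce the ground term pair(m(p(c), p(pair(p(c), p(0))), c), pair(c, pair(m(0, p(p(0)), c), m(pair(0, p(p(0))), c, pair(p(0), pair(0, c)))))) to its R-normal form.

pair(p(c), pair(c, pair(0, 0)))

1. pair(m(p(c), p(pair(p(c), p(0))), c), pair(c, pair(m(0, p(p(0)), c), m(pair(0, p(p(0))), c, pair(p(0), pair(0, c))))))  →  pair(p(c), pair(c, pair(m(0, p(p(0)), c), m(pair(0, p(p(0))), c, pair(p(0), pair(0, c))))))   [R2 at 1]
2. pair(p(c), pair(c, pair(m(0, p(p(0)), c), m(pair(0, p(p(0))), c, pair(p(0), pair(0, c))))))  →  pair(p(c), pair(c, pair(0, m(pair(0, p(p(0))), c, pair(p(0), pair(0, c))))))   [R2 at 2.2.1]
3. pair(p(c), pair(c, pair(0, m(pair(0, p(p(0))), c, pair(p(0), pair(0, c))))))  →  pair(p(c), pair(c, pair(0, 0)))   [R1 at 2.2.2]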